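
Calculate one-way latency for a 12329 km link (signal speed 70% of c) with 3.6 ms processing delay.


Speed = 0.7 * 3e5 km/s = 210000 km/s
Propagation delay = 12329 / 210000 = 0.0587 s = 58.7095 ms
Processing delay = 3.6 ms
Total one-way latency = 62.3095 ms


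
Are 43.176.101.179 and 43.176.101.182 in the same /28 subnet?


Mask: 255.255.255.240
43.176.101.179 AND mask = 43.176.101.176
43.176.101.182 AND mask = 43.176.101.176
Yes, same subnet (43.176.101.176)


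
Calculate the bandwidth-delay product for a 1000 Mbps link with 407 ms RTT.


BDP = bandwidth * RTT
= 1000 Mbps * 407 ms
= 1000 * 1e6 * 407 / 1000 bits
= 407000000 bits
= 50875000 bytes
= 49682.6172 KB
BDP = 407000000 bits (50875000 bytes)


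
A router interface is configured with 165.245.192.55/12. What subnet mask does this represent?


/12 means 12 network bits, 20 host bits
Binary: 11111111111100000000000000000000
Mask: 255.240.0.0


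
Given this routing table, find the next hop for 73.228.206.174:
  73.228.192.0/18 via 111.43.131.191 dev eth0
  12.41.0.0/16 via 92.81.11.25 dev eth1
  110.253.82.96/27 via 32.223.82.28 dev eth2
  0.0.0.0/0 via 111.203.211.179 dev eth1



Longest prefix match for 73.228.206.174:
  /18 73.228.192.0: MATCH
  /16 12.41.0.0: no
  /27 110.253.82.96: no
  /0 0.0.0.0: MATCH
Selected: next-hop 111.43.131.191 via eth0 (matched /18)


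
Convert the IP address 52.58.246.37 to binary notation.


52 = 00110100
58 = 00111010
246 = 11110110
37 = 00100101
Binary: 00110100.00111010.11110110.00100101


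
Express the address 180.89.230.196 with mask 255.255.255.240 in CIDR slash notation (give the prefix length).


Binary: 11111111.11111111.11111111.11110000
Count leading 1s
Prefix: /28


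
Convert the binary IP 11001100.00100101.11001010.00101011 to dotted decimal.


11001100 = 204
00100101 = 37
11001010 = 202
00101011 = 43
IP: 204.37.202.43


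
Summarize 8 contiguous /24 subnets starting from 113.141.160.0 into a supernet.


Original prefix: /24
Number of subnets: 8 = 2^3
New prefix = 24 - 3 = 21
Supernet: 113.141.160.0/21


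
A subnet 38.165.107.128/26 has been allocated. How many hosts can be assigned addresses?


Host bits = 32 - 26 = 6
Total addresses = 2^6 = 64
Usable = total - 2 (network and broadcast)
Usable hosts: 62


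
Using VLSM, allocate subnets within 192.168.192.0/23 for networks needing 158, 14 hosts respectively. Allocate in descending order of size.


158 hosts -> /24 (254 usable): 192.168.192.0/24
14 hosts -> /28 (14 usable): 192.168.193.0/28
Allocation: 192.168.192.0/24 (158 hosts, 254 usable); 192.168.193.0/28 (14 hosts, 14 usable)


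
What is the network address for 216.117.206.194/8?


IP:   11011000.01110101.11001110.11000010
Mask: 11111111.00000000.00000000.00000000
AND operation:
Net:  11011000.00000000.00000000.00000000
Network: 216.0.0.0/8


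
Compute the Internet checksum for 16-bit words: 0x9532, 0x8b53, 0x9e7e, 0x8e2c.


Sum all words (with carry folding):
+ 0x9532 = 0x9532
+ 0x8b53 = 0x2086
+ 0x9e7e = 0xbf04
+ 0x8e2c = 0x4d31
One's complement: ~0x4d31
Checksum = 0xb2ce


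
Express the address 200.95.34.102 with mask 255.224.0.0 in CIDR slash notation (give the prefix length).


Binary: 11111111.11100000.00000000.00000000
Count leading 1s
Prefix: /11


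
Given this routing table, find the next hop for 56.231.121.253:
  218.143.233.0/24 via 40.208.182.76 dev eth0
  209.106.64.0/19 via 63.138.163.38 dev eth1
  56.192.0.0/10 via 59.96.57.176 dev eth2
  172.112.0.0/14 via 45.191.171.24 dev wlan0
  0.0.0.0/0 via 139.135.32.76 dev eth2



Longest prefix match for 56.231.121.253:
  /24 218.143.233.0: no
  /19 209.106.64.0: no
  /10 56.192.0.0: MATCH
  /14 172.112.0.0: no
  /0 0.0.0.0: MATCH
Selected: next-hop 59.96.57.176 via eth2 (matched /10)


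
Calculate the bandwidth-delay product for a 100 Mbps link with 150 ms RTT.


BDP = bandwidth * RTT
= 100 Mbps * 150 ms
= 100 * 1e6 * 150 / 1000 bits
= 15000000 bits
= 1875000 bytes
= 1831.0547 KB
BDP = 15000000 bits (1875000 bytes)


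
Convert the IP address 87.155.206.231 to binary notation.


87 = 01010111
155 = 10011011
206 = 11001110
231 = 11100111
Binary: 01010111.10011011.11001110.11100111


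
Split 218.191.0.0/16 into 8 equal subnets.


New prefix = 16 + 3 = 19
Each subnet has 8192 addresses
  218.191.0.0/19
  218.191.32.0/19
  218.191.64.0/19
  218.191.96.0/19
  218.191.128.0/19
  218.191.160.0/19
  218.191.192.0/19
  218.191.224.0/19
Subnets: 218.191.0.0/19, 218.191.32.0/19, 218.191.64.0/19, 218.191.96.0/19, 218.191.128.0/19, 218.191.160.0/19, 218.191.192.0/19, 218.191.224.0/19


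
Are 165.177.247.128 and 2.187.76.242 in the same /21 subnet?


Mask: 255.255.248.0
165.177.247.128 AND mask = 165.177.240.0
2.187.76.242 AND mask = 2.187.72.0
No, different subnets (165.177.240.0 vs 2.187.72.0)


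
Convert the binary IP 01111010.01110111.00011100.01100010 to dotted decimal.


01111010 = 122
01110111 = 119
00011100 = 28
01100010 = 98
IP: 122.119.28.98


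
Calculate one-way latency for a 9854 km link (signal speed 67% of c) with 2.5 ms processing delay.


Speed = 0.67 * 3e5 km/s = 201000 km/s
Propagation delay = 9854 / 201000 = 0.049 s = 49.0249 ms
Processing delay = 2.5 ms
Total one-way latency = 51.5249 ms


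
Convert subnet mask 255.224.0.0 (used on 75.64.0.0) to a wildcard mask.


Subnet mask: 255.224.0.0
Wildcard = 255.255.255.255 - subnet mask
255 - 255 = 0
255 - 224 = 31
255 - 0 = 255
255 - 0 = 255
Wildcard: 0.31.255.255


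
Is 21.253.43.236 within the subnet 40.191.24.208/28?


Subnet network: 40.191.24.208
Test IP AND mask: 21.253.43.224
No, 21.253.43.236 is not in 40.191.24.208/28


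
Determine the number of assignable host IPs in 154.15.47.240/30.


Host bits = 32 - 30 = 2
Total addresses = 2^2 = 4
Usable = total - 2 (network and broadcast)
Usable hosts: 2


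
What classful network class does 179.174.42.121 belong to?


First octet: 179
Binary: 10110011
10xxxxxx -> Class B (128-191)
Class B, default mask 255.255.0.0 (/16)


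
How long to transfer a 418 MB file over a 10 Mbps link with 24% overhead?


Effective throughput = 10 * (1 - 24/100) = 7.6 Mbps
File size in Mb = 418 * 8 = 3344 Mb
Time = 3344 / 7.6
Time = 440 seconds


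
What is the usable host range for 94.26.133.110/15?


Network: 94.26.0.0
Broadcast: 94.27.255.255
First usable = network + 1
Last usable = broadcast - 1
Range: 94.26.0.1 to 94.27.255.254


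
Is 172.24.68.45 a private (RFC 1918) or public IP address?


RFC 1918 private ranges:
  10.0.0.0/8 (10.0.0.0 - 10.255.255.255)
  172.16.0.0/12 (172.16.0.0 - 172.31.255.255)
  192.168.0.0/16 (192.168.0.0 - 192.168.255.255)
Private (in 172.16.0.0/12)


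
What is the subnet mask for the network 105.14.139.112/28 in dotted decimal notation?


/28 means 28 network bits, 4 host bits
Binary: 11111111111111111111111111110000
Mask: 255.255.255.240


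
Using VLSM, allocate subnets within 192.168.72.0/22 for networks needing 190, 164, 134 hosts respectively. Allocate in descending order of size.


190 hosts -> /24 (254 usable): 192.168.72.0/24
164 hosts -> /24 (254 usable): 192.168.73.0/24
134 hosts -> /24 (254 usable): 192.168.74.0/24
Allocation: 192.168.72.0/24 (190 hosts, 254 usable); 192.168.73.0/24 (164 hosts, 254 usable); 192.168.74.0/24 (134 hosts, 254 usable)


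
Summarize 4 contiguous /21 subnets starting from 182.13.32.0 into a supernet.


Original prefix: /21
Number of subnets: 4 = 2^2
New prefix = 21 - 2 = 19
Supernet: 182.13.32.0/19


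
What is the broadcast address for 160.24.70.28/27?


Network: 160.24.70.0/27
Host bits = 5
Set all host bits to 1:
Broadcast: 160.24.70.31


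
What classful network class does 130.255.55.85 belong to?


First octet: 130
Binary: 10000010
10xxxxxx -> Class B (128-191)
Class B, default mask 255.255.0.0 (/16)


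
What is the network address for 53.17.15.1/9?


IP:   00110101.00010001.00001111.00000001
Mask: 11111111.10000000.00000000.00000000
AND operation:
Net:  00110101.00000000.00000000.00000000
Network: 53.0.0.0/9


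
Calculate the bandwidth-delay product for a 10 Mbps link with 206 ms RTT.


BDP = bandwidth * RTT
= 10 Mbps * 206 ms
= 10 * 1e6 * 206 / 1000 bits
= 2060000 bits
= 257500 bytes
= 251.4648 KB
BDP = 2060000 bits (257500 bytes)


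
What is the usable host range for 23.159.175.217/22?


Network: 23.159.172.0
Broadcast: 23.159.175.255
First usable = network + 1
Last usable = broadcast - 1
Range: 23.159.172.1 to 23.159.175.254


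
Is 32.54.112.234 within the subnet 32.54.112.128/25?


Subnet network: 32.54.112.128
Test IP AND mask: 32.54.112.128
Yes, 32.54.112.234 is in 32.54.112.128/25


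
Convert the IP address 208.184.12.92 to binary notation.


208 = 11010000
184 = 10111000
12 = 00001100
92 = 01011100
Binary: 11010000.10111000.00001100.01011100


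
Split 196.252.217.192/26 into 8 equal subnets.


New prefix = 26 + 3 = 29
Each subnet has 8 addresses
  196.252.217.192/29
  196.252.217.200/29
  196.252.217.208/29
  196.252.217.216/29
  196.252.217.224/29
  196.252.217.232/29
  196.252.217.240/29
  196.252.217.248/29
Subnets: 196.252.217.192/29, 196.252.217.200/29, 196.252.217.208/29, 196.252.217.216/29, 196.252.217.224/29, 196.252.217.232/29, 196.252.217.240/29, 196.252.217.248/29


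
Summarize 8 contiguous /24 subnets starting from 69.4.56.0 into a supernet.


Original prefix: /24
Number of subnets: 8 = 2^3
New prefix = 24 - 3 = 21
Supernet: 69.4.56.0/21


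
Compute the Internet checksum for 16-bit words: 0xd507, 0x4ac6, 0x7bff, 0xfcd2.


Sum all words (with carry folding):
+ 0xd507 = 0xd507
+ 0x4ac6 = 0x1fce
+ 0x7bff = 0x9bcd
+ 0xfcd2 = 0x98a0
One's complement: ~0x98a0
Checksum = 0x675f


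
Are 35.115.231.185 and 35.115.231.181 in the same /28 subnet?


Mask: 255.255.255.240
35.115.231.185 AND mask = 35.115.231.176
35.115.231.181 AND mask = 35.115.231.176
Yes, same subnet (35.115.231.176)


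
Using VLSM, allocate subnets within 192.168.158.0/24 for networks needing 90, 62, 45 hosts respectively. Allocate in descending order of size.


90 hosts -> /25 (126 usable): 192.168.158.0/25
62 hosts -> /26 (62 usable): 192.168.158.128/26
45 hosts -> /26 (62 usable): 192.168.158.192/26
Allocation: 192.168.158.0/25 (90 hosts, 126 usable); 192.168.158.128/26 (62 hosts, 62 usable); 192.168.158.192/26 (45 hosts, 62 usable)


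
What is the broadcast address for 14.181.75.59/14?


Network: 14.180.0.0/14
Host bits = 18
Set all host bits to 1:
Broadcast: 14.183.255.255


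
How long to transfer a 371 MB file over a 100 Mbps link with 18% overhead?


Effective throughput = 100 * (1 - 18/100) = 82 Mbps
File size in Mb = 371 * 8 = 2968 Mb
Time = 2968 / 82
Time = 36.1951 seconds


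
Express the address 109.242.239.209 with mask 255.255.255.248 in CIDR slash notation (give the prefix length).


Binary: 11111111.11111111.11111111.11111000
Count leading 1s
Prefix: /29


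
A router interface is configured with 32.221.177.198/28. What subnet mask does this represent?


/28 means 28 network bits, 4 host bits
Binary: 11111111111111111111111111110000
Mask: 255.255.255.240


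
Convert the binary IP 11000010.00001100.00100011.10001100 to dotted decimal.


11000010 = 194
00001100 = 12
00100011 = 35
10001100 = 140
IP: 194.12.35.140


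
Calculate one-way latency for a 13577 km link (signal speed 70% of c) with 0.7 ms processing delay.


Speed = 0.7 * 3e5 km/s = 210000 km/s
Propagation delay = 13577 / 210000 = 0.0647 s = 64.6524 ms
Processing delay = 0.7 ms
Total one-way latency = 65.3524 ms


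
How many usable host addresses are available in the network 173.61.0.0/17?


Host bits = 32 - 17 = 15
Total addresses = 2^15 = 32768
Usable = total - 2 (network and broadcast)
Usable hosts: 32766


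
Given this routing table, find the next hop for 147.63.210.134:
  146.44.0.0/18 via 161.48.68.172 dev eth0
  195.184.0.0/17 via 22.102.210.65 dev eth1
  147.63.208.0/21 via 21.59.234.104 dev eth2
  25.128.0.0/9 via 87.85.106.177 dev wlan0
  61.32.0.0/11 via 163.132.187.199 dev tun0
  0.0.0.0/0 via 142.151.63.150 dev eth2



Longest prefix match for 147.63.210.134:
  /18 146.44.0.0: no
  /17 195.184.0.0: no
  /21 147.63.208.0: MATCH
  /9 25.128.0.0: no
  /11 61.32.0.0: no
  /0 0.0.0.0: MATCH
Selected: next-hop 21.59.234.104 via eth2 (matched /21)


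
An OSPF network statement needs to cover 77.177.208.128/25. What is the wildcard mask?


Subnet mask: 255.255.255.128
Wildcard = 255.255.255.255 - subnet mask
255 - 255 = 0
255 - 255 = 0
255 - 255 = 0
255 - 128 = 127
Wildcard: 0.0.0.127


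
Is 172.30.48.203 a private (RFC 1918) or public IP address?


RFC 1918 private ranges:
  10.0.0.0/8 (10.0.0.0 - 10.255.255.255)
  172.16.0.0/12 (172.16.0.0 - 172.31.255.255)
  192.168.0.0/16 (192.168.0.0 - 192.168.255.255)
Private (in 172.16.0.0/12)


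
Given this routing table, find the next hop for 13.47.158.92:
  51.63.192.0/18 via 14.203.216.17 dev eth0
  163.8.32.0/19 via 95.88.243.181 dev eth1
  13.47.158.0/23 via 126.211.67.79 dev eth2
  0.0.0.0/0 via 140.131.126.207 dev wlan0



Longest prefix match for 13.47.158.92:
  /18 51.63.192.0: no
  /19 163.8.32.0: no
  /23 13.47.158.0: MATCH
  /0 0.0.0.0: MATCH
Selected: next-hop 126.211.67.79 via eth2 (matched /23)


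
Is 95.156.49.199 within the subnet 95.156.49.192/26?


Subnet network: 95.156.49.192
Test IP AND mask: 95.156.49.192
Yes, 95.156.49.199 is in 95.156.49.192/26


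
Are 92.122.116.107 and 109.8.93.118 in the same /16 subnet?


Mask: 255.255.0.0
92.122.116.107 AND mask = 92.122.0.0
109.8.93.118 AND mask = 109.8.0.0
No, different subnets (92.122.0.0 vs 109.8.0.0)


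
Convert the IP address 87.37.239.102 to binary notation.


87 = 01010111
37 = 00100101
239 = 11101111
102 = 01100110
Binary: 01010111.00100101.11101111.01100110


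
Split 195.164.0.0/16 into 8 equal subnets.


New prefix = 16 + 3 = 19
Each subnet has 8192 addresses
  195.164.0.0/19
  195.164.32.0/19
  195.164.64.0/19
  195.164.96.0/19
  195.164.128.0/19
  195.164.160.0/19
  195.164.192.0/19
  195.164.224.0/19
Subnets: 195.164.0.0/19, 195.164.32.0/19, 195.164.64.0/19, 195.164.96.0/19, 195.164.128.0/19, 195.164.160.0/19, 195.164.192.0/19, 195.164.224.0/19


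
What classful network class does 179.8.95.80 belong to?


First octet: 179
Binary: 10110011
10xxxxxx -> Class B (128-191)
Class B, default mask 255.255.0.0 (/16)


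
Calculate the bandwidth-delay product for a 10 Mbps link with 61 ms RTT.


BDP = bandwidth * RTT
= 10 Mbps * 61 ms
= 10 * 1e6 * 61 / 1000 bits
= 610000 bits
= 76250 bytes
= 74.4629 KB
BDP = 610000 bits (76250 bytes)


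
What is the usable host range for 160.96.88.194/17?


Network: 160.96.0.0
Broadcast: 160.96.127.255
First usable = network + 1
Last usable = broadcast - 1
Range: 160.96.0.1 to 160.96.127.254


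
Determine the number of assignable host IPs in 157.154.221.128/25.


Host bits = 32 - 25 = 7
Total addresses = 2^7 = 128
Usable = total - 2 (network and broadcast)
Usable hosts: 126


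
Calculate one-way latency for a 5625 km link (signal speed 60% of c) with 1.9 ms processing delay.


Speed = 0.6 * 3e5 km/s = 180000 km/s
Propagation delay = 5625 / 180000 = 0.0312 s = 31.25 ms
Processing delay = 1.9 ms
Total one-way latency = 33.15 ms


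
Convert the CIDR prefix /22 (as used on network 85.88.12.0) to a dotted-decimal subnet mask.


/22 means 22 network bits, 10 host bits
Binary: 11111111111111111111110000000000
Mask: 255.255.252.0


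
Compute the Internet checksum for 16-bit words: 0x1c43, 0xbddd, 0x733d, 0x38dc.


Sum all words (with carry folding):
+ 0x1c43 = 0x1c43
+ 0xbddd = 0xda20
+ 0x733d = 0x4d5e
+ 0x38dc = 0x863a
One's complement: ~0x863a
Checksum = 0x79c5


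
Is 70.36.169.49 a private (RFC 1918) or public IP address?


RFC 1918 private ranges:
  10.0.0.0/8 (10.0.0.0 - 10.255.255.255)
  172.16.0.0/12 (172.16.0.0 - 172.31.255.255)
  192.168.0.0/16 (192.168.0.0 - 192.168.255.255)
Public (not in any RFC 1918 range)


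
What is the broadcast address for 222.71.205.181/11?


Network: 222.64.0.0/11
Host bits = 21
Set all host bits to 1:
Broadcast: 222.95.255.255


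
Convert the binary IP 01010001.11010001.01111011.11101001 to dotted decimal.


01010001 = 81
11010001 = 209
01111011 = 123
11101001 = 233
IP: 81.209.123.233


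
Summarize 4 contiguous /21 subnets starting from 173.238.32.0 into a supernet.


Original prefix: /21
Number of subnets: 4 = 2^2
New prefix = 21 - 2 = 19
Supernet: 173.238.32.0/19


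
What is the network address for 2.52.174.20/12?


IP:   00000010.00110100.10101110.00010100
Mask: 11111111.11110000.00000000.00000000
AND operation:
Net:  00000010.00110000.00000000.00000000
Network: 2.48.0.0/12


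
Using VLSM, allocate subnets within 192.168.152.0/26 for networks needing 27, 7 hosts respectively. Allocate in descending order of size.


27 hosts -> /27 (30 usable): 192.168.152.0/27
7 hosts -> /28 (14 usable): 192.168.152.32/28
Allocation: 192.168.152.0/27 (27 hosts, 30 usable); 192.168.152.32/28 (7 hosts, 14 usable)


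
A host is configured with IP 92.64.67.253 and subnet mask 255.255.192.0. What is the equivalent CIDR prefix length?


Binary: 11111111.11111111.11000000.00000000
Count leading 1s
Prefix: /18


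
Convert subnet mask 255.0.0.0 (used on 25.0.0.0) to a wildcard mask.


Subnet mask: 255.0.0.0
Wildcard = 255.255.255.255 - subnet mask
255 - 255 = 0
255 - 0 = 255
255 - 0 = 255
255 - 0 = 255
Wildcard: 0.255.255.255


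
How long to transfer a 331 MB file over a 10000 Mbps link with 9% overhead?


Effective throughput = 10000 * (1 - 9/100) = 9100 Mbps
File size in Mb = 331 * 8 = 2648 Mb
Time = 2648 / 9100
Time = 0.291 seconds


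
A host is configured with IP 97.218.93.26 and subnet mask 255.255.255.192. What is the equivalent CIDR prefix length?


Binary: 11111111.11111111.11111111.11000000
Count leading 1s
Prefix: /26


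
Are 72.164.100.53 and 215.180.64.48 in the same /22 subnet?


Mask: 255.255.252.0
72.164.100.53 AND mask = 72.164.100.0
215.180.64.48 AND mask = 215.180.64.0
No, different subnets (72.164.100.0 vs 215.180.64.0)


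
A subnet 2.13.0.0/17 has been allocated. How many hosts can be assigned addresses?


Host bits = 32 - 17 = 15
Total addresses = 2^15 = 32768
Usable = total - 2 (network and broadcast)
Usable hosts: 32766


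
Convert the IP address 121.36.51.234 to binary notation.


121 = 01111001
36 = 00100100
51 = 00110011
234 = 11101010
Binary: 01111001.00100100.00110011.11101010


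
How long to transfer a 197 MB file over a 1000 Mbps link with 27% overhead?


Effective throughput = 1000 * (1 - 27/100) = 730 Mbps
File size in Mb = 197 * 8 = 1576 Mb
Time = 1576 / 730
Time = 2.1589 seconds


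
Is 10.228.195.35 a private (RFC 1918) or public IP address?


RFC 1918 private ranges:
  10.0.0.0/8 (10.0.0.0 - 10.255.255.255)
  172.16.0.0/12 (172.16.0.0 - 172.31.255.255)
  192.168.0.0/16 (192.168.0.0 - 192.168.255.255)
Private (in 10.0.0.0/8)


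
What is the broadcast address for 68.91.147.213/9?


Network: 68.0.0.0/9
Host bits = 23
Set all host bits to 1:
Broadcast: 68.127.255.255


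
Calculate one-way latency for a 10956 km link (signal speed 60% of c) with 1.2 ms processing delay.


Speed = 0.6 * 3e5 km/s = 180000 km/s
Propagation delay = 10956 / 180000 = 0.0609 s = 60.8667 ms
Processing delay = 1.2 ms
Total one-way latency = 62.0667 ms


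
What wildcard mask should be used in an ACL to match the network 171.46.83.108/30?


Subnet mask: 255.255.255.252
Wildcard = 255.255.255.255 - subnet mask
255 - 255 = 0
255 - 255 = 0
255 - 255 = 0
255 - 252 = 3
Wildcard: 0.0.0.3


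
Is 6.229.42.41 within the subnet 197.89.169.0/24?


Subnet network: 197.89.169.0
Test IP AND mask: 6.229.42.0
No, 6.229.42.41 is not in 197.89.169.0/24


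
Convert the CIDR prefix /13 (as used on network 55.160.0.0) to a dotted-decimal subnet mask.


/13 means 13 network bits, 19 host bits
Binary: 11111111111110000000000000000000
Mask: 255.248.0.0


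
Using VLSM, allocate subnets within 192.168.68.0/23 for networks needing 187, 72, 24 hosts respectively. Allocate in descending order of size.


187 hosts -> /24 (254 usable): 192.168.68.0/24
72 hosts -> /25 (126 usable): 192.168.69.0/25
24 hosts -> /27 (30 usable): 192.168.69.128/27
Allocation: 192.168.68.0/24 (187 hosts, 254 usable); 192.168.69.0/25 (72 hosts, 126 usable); 192.168.69.128/27 (24 hosts, 30 usable)


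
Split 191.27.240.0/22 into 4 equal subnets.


New prefix = 22 + 2 = 24
Each subnet has 256 addresses
  191.27.240.0/24
  191.27.241.0/24
  191.27.242.0/24
  191.27.243.0/24
Subnets: 191.27.240.0/24, 191.27.241.0/24, 191.27.242.0/24, 191.27.243.0/24


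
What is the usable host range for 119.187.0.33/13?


Network: 119.184.0.0
Broadcast: 119.191.255.255
First usable = network + 1
Last usable = broadcast - 1
Range: 119.184.0.1 to 119.191.255.254


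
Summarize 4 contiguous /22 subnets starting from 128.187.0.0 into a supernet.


Original prefix: /22
Number of subnets: 4 = 2^2
New prefix = 22 - 2 = 20
Supernet: 128.187.0.0/20


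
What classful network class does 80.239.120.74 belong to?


First octet: 80
Binary: 01010000
0xxxxxxx -> Class A (1-126)
Class A, default mask 255.0.0.0 (/8)


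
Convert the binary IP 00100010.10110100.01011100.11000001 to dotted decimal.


00100010 = 34
10110100 = 180
01011100 = 92
11000001 = 193
IP: 34.180.92.193


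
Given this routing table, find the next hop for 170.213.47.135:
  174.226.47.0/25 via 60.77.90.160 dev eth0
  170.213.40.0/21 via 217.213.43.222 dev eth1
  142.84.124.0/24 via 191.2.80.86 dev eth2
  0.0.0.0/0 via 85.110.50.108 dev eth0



Longest prefix match for 170.213.47.135:
  /25 174.226.47.0: no
  /21 170.213.40.0: MATCH
  /24 142.84.124.0: no
  /0 0.0.0.0: MATCH
Selected: next-hop 217.213.43.222 via eth1 (matched /21)


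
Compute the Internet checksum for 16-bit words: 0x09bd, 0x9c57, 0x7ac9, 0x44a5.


Sum all words (with carry folding):
+ 0x09bd = 0x09bd
+ 0x9c57 = 0xa614
+ 0x7ac9 = 0x20de
+ 0x44a5 = 0x6583
One's complement: ~0x6583
Checksum = 0x9a7c


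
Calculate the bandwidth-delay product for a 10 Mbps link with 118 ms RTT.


BDP = bandwidth * RTT
= 10 Mbps * 118 ms
= 10 * 1e6 * 118 / 1000 bits
= 1180000 bits
= 147500 bytes
= 144.043 KB
BDP = 1180000 bits (147500 bytes)


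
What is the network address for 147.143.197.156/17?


IP:   10010011.10001111.11000101.10011100
Mask: 11111111.11111111.10000000.00000000
AND operation:
Net:  10010011.10001111.10000000.00000000
Network: 147.143.128.0/17


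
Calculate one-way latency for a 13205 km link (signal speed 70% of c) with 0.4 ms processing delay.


Speed = 0.7 * 3e5 km/s = 210000 km/s
Propagation delay = 13205 / 210000 = 0.0629 s = 62.881 ms
Processing delay = 0.4 ms
Total one-way latency = 63.281 ms


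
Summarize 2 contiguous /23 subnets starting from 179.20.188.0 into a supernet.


Original prefix: /23
Number of subnets: 2 = 2^1
New prefix = 23 - 1 = 22
Supernet: 179.20.188.0/22


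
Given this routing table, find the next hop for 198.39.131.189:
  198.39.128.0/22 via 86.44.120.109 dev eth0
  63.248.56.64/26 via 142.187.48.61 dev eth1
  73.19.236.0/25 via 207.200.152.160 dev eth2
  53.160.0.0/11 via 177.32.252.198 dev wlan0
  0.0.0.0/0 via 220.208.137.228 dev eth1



Longest prefix match for 198.39.131.189:
  /22 198.39.128.0: MATCH
  /26 63.248.56.64: no
  /25 73.19.236.0: no
  /11 53.160.0.0: no
  /0 0.0.0.0: MATCH
Selected: next-hop 86.44.120.109 via eth0 (matched /22)


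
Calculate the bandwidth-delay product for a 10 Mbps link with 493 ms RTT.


BDP = bandwidth * RTT
= 10 Mbps * 493 ms
= 10 * 1e6 * 493 / 1000 bits
= 4930000 bits
= 616250 bytes
= 601.8066 KB
BDP = 4930000 bits (616250 bytes)


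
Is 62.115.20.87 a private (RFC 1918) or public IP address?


RFC 1918 private ranges:
  10.0.0.0/8 (10.0.0.0 - 10.255.255.255)
  172.16.0.0/12 (172.16.0.0 - 172.31.255.255)
  192.168.0.0/16 (192.168.0.0 - 192.168.255.255)
Public (not in any RFC 1918 range)


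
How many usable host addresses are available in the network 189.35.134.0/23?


Host bits = 32 - 23 = 9
Total addresses = 2^9 = 512
Usable = total - 2 (network and broadcast)
Usable hosts: 510


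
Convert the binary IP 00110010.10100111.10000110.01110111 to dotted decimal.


00110010 = 50
10100111 = 167
10000110 = 134
01110111 = 119
IP: 50.167.134.119


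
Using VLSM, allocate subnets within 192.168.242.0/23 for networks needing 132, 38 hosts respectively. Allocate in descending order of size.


132 hosts -> /24 (254 usable): 192.168.242.0/24
38 hosts -> /26 (62 usable): 192.168.243.0/26
Allocation: 192.168.242.0/24 (132 hosts, 254 usable); 192.168.243.0/26 (38 hosts, 62 usable)


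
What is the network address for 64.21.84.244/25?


IP:   01000000.00010101.01010100.11110100
Mask: 11111111.11111111.11111111.10000000
AND operation:
Net:  01000000.00010101.01010100.10000000
Network: 64.21.84.128/25


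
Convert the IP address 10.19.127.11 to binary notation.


10 = 00001010
19 = 00010011
127 = 01111111
11 = 00001011
Binary: 00001010.00010011.01111111.00001011


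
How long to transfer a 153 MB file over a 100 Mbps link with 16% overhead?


Effective throughput = 100 * (1 - 16/100) = 84 Mbps
File size in Mb = 153 * 8 = 1224 Mb
Time = 1224 / 84
Time = 14.5714 seconds


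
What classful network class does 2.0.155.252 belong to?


First octet: 2
Binary: 00000010
0xxxxxxx -> Class A (1-126)
Class A, default mask 255.0.0.0 (/8)


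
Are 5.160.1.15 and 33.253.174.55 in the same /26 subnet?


Mask: 255.255.255.192
5.160.1.15 AND mask = 5.160.1.0
33.253.174.55 AND mask = 33.253.174.0
No, different subnets (5.160.1.0 vs 33.253.174.0)


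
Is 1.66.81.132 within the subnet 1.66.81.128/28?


Subnet network: 1.66.81.128
Test IP AND mask: 1.66.81.128
Yes, 1.66.81.132 is in 1.66.81.128/28


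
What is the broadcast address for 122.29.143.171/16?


Network: 122.29.0.0/16
Host bits = 16
Set all host bits to 1:
Broadcast: 122.29.255.255


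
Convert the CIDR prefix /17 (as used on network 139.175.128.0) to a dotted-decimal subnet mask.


/17 means 17 network bits, 15 host bits
Binary: 11111111111111111000000000000000
Mask: 255.255.128.0


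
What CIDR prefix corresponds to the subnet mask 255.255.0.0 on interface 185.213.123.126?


Binary: 11111111.11111111.00000000.00000000
Count leading 1s
Prefix: /16


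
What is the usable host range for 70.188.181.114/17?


Network: 70.188.128.0
Broadcast: 70.188.255.255
First usable = network + 1
Last usable = broadcast - 1
Range: 70.188.128.1 to 70.188.255.254


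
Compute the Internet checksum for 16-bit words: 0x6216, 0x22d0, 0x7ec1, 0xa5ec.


Sum all words (with carry folding):
+ 0x6216 = 0x6216
+ 0x22d0 = 0x84e6
+ 0x7ec1 = 0x03a8
+ 0xa5ec = 0xa994
One's complement: ~0xa994
Checksum = 0x566b


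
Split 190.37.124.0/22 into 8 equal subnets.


New prefix = 22 + 3 = 25
Each subnet has 128 addresses
  190.37.124.0/25
  190.37.124.128/25
  190.37.125.0/25
  190.37.125.128/25
  190.37.126.0/25
  190.37.126.128/25
  190.37.127.0/25
  190.37.127.128/25
Subnets: 190.37.124.0/25, 190.37.124.128/25, 190.37.125.0/25, 190.37.125.128/25, 190.37.126.0/25, 190.37.126.128/25, 190.37.127.0/25, 190.37.127.128/25


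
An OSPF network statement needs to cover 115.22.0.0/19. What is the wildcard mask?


Subnet mask: 255.255.224.0
Wildcard = 255.255.255.255 - subnet mask
255 - 255 = 0
255 - 255 = 0
255 - 224 = 31
255 - 0 = 255
Wildcard: 0.0.31.255


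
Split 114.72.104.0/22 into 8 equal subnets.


New prefix = 22 + 3 = 25
Each subnet has 128 addresses
  114.72.104.0/25
  114.72.104.128/25
  114.72.105.0/25
  114.72.105.128/25
  114.72.106.0/25
  114.72.106.128/25
  114.72.107.0/25
  114.72.107.128/25
Subnets: 114.72.104.0/25, 114.72.104.128/25, 114.72.105.0/25, 114.72.105.128/25, 114.72.106.0/25, 114.72.106.128/25, 114.72.107.0/25, 114.72.107.128/25


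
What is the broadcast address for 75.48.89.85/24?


Network: 75.48.89.0/24
Host bits = 8
Set all host bits to 1:
Broadcast: 75.48.89.255


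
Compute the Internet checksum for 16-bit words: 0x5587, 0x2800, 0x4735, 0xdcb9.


Sum all words (with carry folding):
+ 0x5587 = 0x5587
+ 0x2800 = 0x7d87
+ 0x4735 = 0xc4bc
+ 0xdcb9 = 0xa176
One's complement: ~0xa176
Checksum = 0x5e89


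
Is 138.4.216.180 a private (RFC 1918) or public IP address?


RFC 1918 private ranges:
  10.0.0.0/8 (10.0.0.0 - 10.255.255.255)
  172.16.0.0/12 (172.16.0.0 - 172.31.255.255)
  192.168.0.0/16 (192.168.0.0 - 192.168.255.255)
Public (not in any RFC 1918 range)


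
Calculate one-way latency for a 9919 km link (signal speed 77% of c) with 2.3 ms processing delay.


Speed = 0.77 * 3e5 km/s = 231000 km/s
Propagation delay = 9919 / 231000 = 0.0429 s = 42.9394 ms
Processing delay = 2.3 ms
Total one-way latency = 45.2394 ms


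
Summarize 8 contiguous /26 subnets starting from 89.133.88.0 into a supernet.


Original prefix: /26
Number of subnets: 8 = 2^3
New prefix = 26 - 3 = 23
Supernet: 89.133.88.0/23


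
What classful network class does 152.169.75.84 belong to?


First octet: 152
Binary: 10011000
10xxxxxx -> Class B (128-191)
Class B, default mask 255.255.0.0 (/16)


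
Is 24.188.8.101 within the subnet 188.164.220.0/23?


Subnet network: 188.164.220.0
Test IP AND mask: 24.188.8.0
No, 24.188.8.101 is not in 188.164.220.0/23


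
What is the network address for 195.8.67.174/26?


IP:   11000011.00001000.01000011.10101110
Mask: 11111111.11111111.11111111.11000000
AND operation:
Net:  11000011.00001000.01000011.10000000
Network: 195.8.67.128/26


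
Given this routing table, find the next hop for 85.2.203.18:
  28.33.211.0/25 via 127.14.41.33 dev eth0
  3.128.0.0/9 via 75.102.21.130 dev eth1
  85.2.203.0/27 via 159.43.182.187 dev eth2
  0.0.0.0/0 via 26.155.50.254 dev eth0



Longest prefix match for 85.2.203.18:
  /25 28.33.211.0: no
  /9 3.128.0.0: no
  /27 85.2.203.0: MATCH
  /0 0.0.0.0: MATCH
Selected: next-hop 159.43.182.187 via eth2 (matched /27)


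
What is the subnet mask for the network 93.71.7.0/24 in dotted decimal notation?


/24 means 24 network bits, 8 host bits
Binary: 11111111111111111111111100000000
Mask: 255.255.255.0


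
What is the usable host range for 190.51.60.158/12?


Network: 190.48.0.0
Broadcast: 190.63.255.255
First usable = network + 1
Last usable = broadcast - 1
Range: 190.48.0.1 to 190.63.255.254


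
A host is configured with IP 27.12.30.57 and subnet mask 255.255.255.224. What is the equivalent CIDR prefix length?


Binary: 11111111.11111111.11111111.11100000
Count leading 1s
Prefix: /27


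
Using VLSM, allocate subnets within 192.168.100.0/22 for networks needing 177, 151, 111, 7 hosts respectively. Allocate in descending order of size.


177 hosts -> /24 (254 usable): 192.168.100.0/24
151 hosts -> /24 (254 usable): 192.168.101.0/24
111 hosts -> /25 (126 usable): 192.168.102.0/25
7 hosts -> /28 (14 usable): 192.168.102.128/28
Allocation: 192.168.100.0/24 (177 hosts, 254 usable); 192.168.101.0/24 (151 hosts, 254 usable); 192.168.102.0/25 (111 hosts, 126 usable); 192.168.102.128/28 (7 hosts, 14 usable)


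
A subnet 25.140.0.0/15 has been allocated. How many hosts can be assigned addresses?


Host bits = 32 - 15 = 17
Total addresses = 2^17 = 131072
Usable = total - 2 (network and broadcast)
Usable hosts: 131070


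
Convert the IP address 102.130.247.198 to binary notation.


102 = 01100110
130 = 10000010
247 = 11110111
198 = 11000110
Binary: 01100110.10000010.11110111.11000110


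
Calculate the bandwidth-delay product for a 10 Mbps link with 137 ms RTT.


BDP = bandwidth * RTT
= 10 Mbps * 137 ms
= 10 * 1e6 * 137 / 1000 bits
= 1370000 bits
= 171250 bytes
= 167.2363 KB
BDP = 1370000 bits (171250 bytes)


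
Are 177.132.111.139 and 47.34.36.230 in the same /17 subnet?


Mask: 255.255.128.0
177.132.111.139 AND mask = 177.132.0.0
47.34.36.230 AND mask = 47.34.0.0
No, different subnets (177.132.0.0 vs 47.34.0.0)


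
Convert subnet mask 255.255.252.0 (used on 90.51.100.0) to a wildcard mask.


Subnet mask: 255.255.252.0
Wildcard = 255.255.255.255 - subnet mask
255 - 255 = 0
255 - 255 = 0
255 - 252 = 3
255 - 0 = 255
Wildcard: 0.0.3.255


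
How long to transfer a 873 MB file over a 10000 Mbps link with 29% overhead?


Effective throughput = 10000 * (1 - 29/100) = 7100 Mbps
File size in Mb = 873 * 8 = 6984 Mb
Time = 6984 / 7100
Time = 0.9837 seconds


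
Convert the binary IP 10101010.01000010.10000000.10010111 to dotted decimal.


10101010 = 170
01000010 = 66
10000000 = 128
10010111 = 151
IP: 170.66.128.151


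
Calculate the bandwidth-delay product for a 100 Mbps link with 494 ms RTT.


BDP = bandwidth * RTT
= 100 Mbps * 494 ms
= 100 * 1e6 * 494 / 1000 bits
= 49400000 bits
= 6175000 bytes
= 6030.2734 KB
BDP = 49400000 bits (6175000 bytes)


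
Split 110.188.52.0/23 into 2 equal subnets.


New prefix = 23 + 1 = 24
Each subnet has 256 addresses
  110.188.52.0/24
  110.188.53.0/24
Subnets: 110.188.52.0/24, 110.188.53.0/24


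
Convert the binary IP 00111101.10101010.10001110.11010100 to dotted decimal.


00111101 = 61
10101010 = 170
10001110 = 142
11010100 = 212
IP: 61.170.142.212


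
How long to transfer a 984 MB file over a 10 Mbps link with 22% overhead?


Effective throughput = 10 * (1 - 22/100) = 7.8 Mbps
File size in Mb = 984 * 8 = 7872 Mb
Time = 7872 / 7.8
Time = 1009.2308 seconds


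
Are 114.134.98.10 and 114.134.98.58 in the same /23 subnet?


Mask: 255.255.254.0
114.134.98.10 AND mask = 114.134.98.0
114.134.98.58 AND mask = 114.134.98.0
Yes, same subnet (114.134.98.0)


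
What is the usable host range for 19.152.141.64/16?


Network: 19.152.0.0
Broadcast: 19.152.255.255
First usable = network + 1
Last usable = broadcast - 1
Range: 19.152.0.1 to 19.152.255.254


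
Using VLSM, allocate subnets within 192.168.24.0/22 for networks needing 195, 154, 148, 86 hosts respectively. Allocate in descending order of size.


195 hosts -> /24 (254 usable): 192.168.24.0/24
154 hosts -> /24 (254 usable): 192.168.25.0/24
148 hosts -> /24 (254 usable): 192.168.26.0/24
86 hosts -> /25 (126 usable): 192.168.27.0/25
Allocation: 192.168.24.0/24 (195 hosts, 254 usable); 192.168.25.0/24 (154 hosts, 254 usable); 192.168.26.0/24 (148 hosts, 254 usable); 192.168.27.0/25 (86 hosts, 126 usable)


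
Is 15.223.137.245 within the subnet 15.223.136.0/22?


Subnet network: 15.223.136.0
Test IP AND mask: 15.223.136.0
Yes, 15.223.137.245 is in 15.223.136.0/22


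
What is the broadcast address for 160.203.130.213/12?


Network: 160.192.0.0/12
Host bits = 20
Set all host bits to 1:
Broadcast: 160.207.255.255


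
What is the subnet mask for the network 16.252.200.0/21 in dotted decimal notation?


/21 means 21 network bits, 11 host bits
Binary: 11111111111111111111100000000000
Mask: 255.255.248.0


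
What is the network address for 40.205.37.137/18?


IP:   00101000.11001101.00100101.10001001
Mask: 11111111.11111111.11000000.00000000
AND operation:
Net:  00101000.11001101.00000000.00000000
Network: 40.205.0.0/18


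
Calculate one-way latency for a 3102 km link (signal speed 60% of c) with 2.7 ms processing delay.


Speed = 0.6 * 3e5 km/s = 180000 km/s
Propagation delay = 3102 / 180000 = 0.0172 s = 17.2333 ms
Processing delay = 2.7 ms
Total one-way latency = 19.9333 ms


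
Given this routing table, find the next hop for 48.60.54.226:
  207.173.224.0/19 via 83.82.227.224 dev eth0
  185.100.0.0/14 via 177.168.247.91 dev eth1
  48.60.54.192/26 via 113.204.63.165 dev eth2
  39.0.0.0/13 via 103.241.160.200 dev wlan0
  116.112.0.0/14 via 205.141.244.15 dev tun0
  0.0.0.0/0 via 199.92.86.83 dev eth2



Longest prefix match for 48.60.54.226:
  /19 207.173.224.0: no
  /14 185.100.0.0: no
  /26 48.60.54.192: MATCH
  /13 39.0.0.0: no
  /14 116.112.0.0: no
  /0 0.0.0.0: MATCH
Selected: next-hop 113.204.63.165 via eth2 (matched /26)


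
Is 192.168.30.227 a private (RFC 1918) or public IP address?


RFC 1918 private ranges:
  10.0.0.0/8 (10.0.0.0 - 10.255.255.255)
  172.16.0.0/12 (172.16.0.0 - 172.31.255.255)
  192.168.0.0/16 (192.168.0.0 - 192.168.255.255)
Private (in 192.168.0.0/16)


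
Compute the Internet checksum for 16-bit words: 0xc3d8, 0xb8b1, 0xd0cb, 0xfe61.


Sum all words (with carry folding):
+ 0xc3d8 = 0xc3d8
+ 0xb8b1 = 0x7c8a
+ 0xd0cb = 0x4d56
+ 0xfe61 = 0x4bb8
One's complement: ~0x4bb8
Checksum = 0xb447


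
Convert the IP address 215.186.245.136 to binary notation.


215 = 11010111
186 = 10111010
245 = 11110101
136 = 10001000
Binary: 11010111.10111010.11110101.10001000


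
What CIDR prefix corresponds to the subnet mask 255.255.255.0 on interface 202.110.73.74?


Binary: 11111111.11111111.11111111.00000000
Count leading 1s
Prefix: /24


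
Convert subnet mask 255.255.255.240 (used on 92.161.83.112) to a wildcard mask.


Subnet mask: 255.255.255.240
Wildcard = 255.255.255.255 - subnet mask
255 - 255 = 0
255 - 255 = 0
255 - 255 = 0
255 - 240 = 15
Wildcard: 0.0.0.15


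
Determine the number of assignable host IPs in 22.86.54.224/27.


Host bits = 32 - 27 = 5
Total addresses = 2^5 = 32
Usable = total - 2 (network and broadcast)
Usable hosts: 30


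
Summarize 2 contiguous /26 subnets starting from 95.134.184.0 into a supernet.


Original prefix: /26
Number of subnets: 2 = 2^1
New prefix = 26 - 1 = 25
Supernet: 95.134.184.0/25


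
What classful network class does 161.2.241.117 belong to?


First octet: 161
Binary: 10100001
10xxxxxx -> Class B (128-191)
Class B, default mask 255.255.0.0 (/16)


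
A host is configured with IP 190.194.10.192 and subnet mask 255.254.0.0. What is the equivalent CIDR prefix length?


Binary: 11111111.11111110.00000000.00000000
Count leading 1s
Prefix: /15


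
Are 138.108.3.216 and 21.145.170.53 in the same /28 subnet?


Mask: 255.255.255.240
138.108.3.216 AND mask = 138.108.3.208
21.145.170.53 AND mask = 21.145.170.48
No, different subnets (138.108.3.208 vs 21.145.170.48)


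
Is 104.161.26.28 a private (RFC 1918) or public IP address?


RFC 1918 private ranges:
  10.0.0.0/8 (10.0.0.0 - 10.255.255.255)
  172.16.0.0/12 (172.16.0.0 - 172.31.255.255)
  192.168.0.0/16 (192.168.0.0 - 192.168.255.255)
Public (not in any RFC 1918 range)


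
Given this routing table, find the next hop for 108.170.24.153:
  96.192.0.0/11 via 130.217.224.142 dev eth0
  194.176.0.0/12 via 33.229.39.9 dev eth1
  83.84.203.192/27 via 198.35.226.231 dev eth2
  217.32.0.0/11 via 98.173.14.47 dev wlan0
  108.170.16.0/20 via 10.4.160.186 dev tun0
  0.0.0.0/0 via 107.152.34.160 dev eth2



Longest prefix match for 108.170.24.153:
  /11 96.192.0.0: no
  /12 194.176.0.0: no
  /27 83.84.203.192: no
  /11 217.32.0.0: no
  /20 108.170.16.0: MATCH
  /0 0.0.0.0: MATCH
Selected: next-hop 10.4.160.186 via tun0 (matched /20)


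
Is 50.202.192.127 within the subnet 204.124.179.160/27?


Subnet network: 204.124.179.160
Test IP AND mask: 50.202.192.96
No, 50.202.192.127 is not in 204.124.179.160/27


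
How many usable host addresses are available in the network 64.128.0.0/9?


Host bits = 32 - 9 = 23
Total addresses = 2^23 = 8388608
Usable = total - 2 (network and broadcast)
Usable hosts: 8388606


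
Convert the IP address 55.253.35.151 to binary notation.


55 = 00110111
253 = 11111101
35 = 00100011
151 = 10010111
Binary: 00110111.11111101.00100011.10010111


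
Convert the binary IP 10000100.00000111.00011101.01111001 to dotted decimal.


10000100 = 132
00000111 = 7
00011101 = 29
01111001 = 121
IP: 132.7.29.121


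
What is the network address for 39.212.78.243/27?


IP:   00100111.11010100.01001110.11110011
Mask: 11111111.11111111.11111111.11100000
AND operation:
Net:  00100111.11010100.01001110.11100000
Network: 39.212.78.224/27
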